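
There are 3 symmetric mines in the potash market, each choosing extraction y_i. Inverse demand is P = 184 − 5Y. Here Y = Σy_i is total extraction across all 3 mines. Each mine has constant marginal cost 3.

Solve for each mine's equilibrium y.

9.05

A representative mine's profit is π_i = y_i(184 − 5Y) − 3y_i, with Y = y_i + Σ_{j≠i} y_j.
First-order condition: 181 − 10y_i − 5Σ_{j≠i} y_j = 0.
With identical mines, set every y_j = y: then 181 − 10y − 10y = 0, i.e. y = 181/20 = 9.05.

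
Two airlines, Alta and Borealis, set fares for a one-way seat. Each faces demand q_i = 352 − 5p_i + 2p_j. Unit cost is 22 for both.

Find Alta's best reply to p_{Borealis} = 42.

54.6

Alta's profit: π = (p_{Alta} − 22)(352 − 5p_{Alta} + 2p_{Borealis}).
∂π/∂p_{Alta} = 462 − 10p_{Alta} + 2p_{Borealis} = 0 ⇒ p_{Alta} = 46.2 + 0.2p_{Borealis}.
At p_{Borealis} = 42: p_{Alta} = 46.2 + 0.2·42 = 54.6.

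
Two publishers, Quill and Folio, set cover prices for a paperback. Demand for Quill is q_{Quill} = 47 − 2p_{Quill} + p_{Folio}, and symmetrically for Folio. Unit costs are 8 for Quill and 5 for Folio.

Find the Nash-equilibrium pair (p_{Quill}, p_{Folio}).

Quill's profit: π = (p_{Quill} − 8)(47 − 2p_{Quill} + p_{Folio}).
∂π/∂p_{Quill} = 63 − 4p_{Quill} + p_{Folio} = 0 ⇒ p_{Quill} = 15.75 + 0.25p_{Folio}.
Similarly p_{Folio} = 14.25 + 0.25p_{Quill}.
Plugging p_{Folio} into Quill's best response: p_{Quill} = 15.75 + 0.25(14.25 + 0.25p_{Quill}) ⇒ 0.9375p_{Quill} = 19.3125, so p_{Quill} = 20.6.
Then p_{Folio} = 14.25 + 0.25·20.6 = 19.4.

20.6, 19.4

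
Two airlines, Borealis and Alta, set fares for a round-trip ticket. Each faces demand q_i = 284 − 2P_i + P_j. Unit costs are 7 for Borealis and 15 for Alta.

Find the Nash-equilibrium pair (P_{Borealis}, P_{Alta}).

100.4, 103.6

Borealis's profit: π = (P_{Borealis} − 7)(284 − 2P_{Borealis} + P_{Alta}).
∂π/∂P_{Borealis} = 298 − 4P_{Borealis} + P_{Alta} = 0 ⇒ P_{Borealis} = 74.5 + 0.25P_{Alta}.
Similarly P_{Alta} = 78.5 + 0.25P_{Borealis}.
Substituting the second reaction function into the first: P_{Borealis} = 74.5 + 0.25(78.5 + 0.25P_{Borealis}), which gives 0.9375P_{Borealis} = 94.125 ⇒ P_{Borealis} = 100.4.
Then P_{Alta} = 78.5 + 0.25·100.4 = 103.6.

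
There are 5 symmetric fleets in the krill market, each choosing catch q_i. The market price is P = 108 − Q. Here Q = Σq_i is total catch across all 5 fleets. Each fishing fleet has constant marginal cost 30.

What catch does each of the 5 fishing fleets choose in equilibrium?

A representative fishing fleet's profit is π_i = q_i(108 − Q) − 30q_i, with Q = q_i + Σ_{j≠i} q_j.
First-order condition: 78 − 2q_i − Σ_{j≠i} q_j = 0.
In a symmetric equilibrium every fishing fleet chooses the same q, so Σ_{j≠i} q_j = 4q. The condition becomes 78 − 6q = 0, giving q = 78/6 = 13.

13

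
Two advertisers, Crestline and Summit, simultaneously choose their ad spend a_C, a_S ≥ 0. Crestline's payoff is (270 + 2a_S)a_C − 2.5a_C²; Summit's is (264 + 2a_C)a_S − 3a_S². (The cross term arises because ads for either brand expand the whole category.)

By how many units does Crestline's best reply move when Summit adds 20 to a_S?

Expanding Crestline's payoff: 270a_C + 2a_Sa_C − 2.5a_C².
∂π/∂a_C = 270 + 2a_S − 5a_C = 0, so a_C = 54 + 0.4a_S.
The reaction-function slope is 0.4, so a 20-unit rise in a_S moves a_C by 0.4 × 20 = 8. Crestline's best response rises — the actions are strategic complements.

8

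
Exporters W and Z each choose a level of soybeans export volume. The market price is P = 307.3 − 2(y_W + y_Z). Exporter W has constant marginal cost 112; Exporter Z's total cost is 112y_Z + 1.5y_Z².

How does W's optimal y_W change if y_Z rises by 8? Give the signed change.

Exporter W's profit: π = y_W(307.3 − 2(y_W + y_Z)) − 112y_W.
∂π/∂y_W = 195.3 − 4y_W − 2y_Z = 0, so y_W = 48.825 − 0.5y_Z.
The reaction-function slope is −0.5, so an 8-unit rise in y_Z moves y_W by −0.5 × 8 = −4. W's best response falls — the actions are strategic substitutes.

-4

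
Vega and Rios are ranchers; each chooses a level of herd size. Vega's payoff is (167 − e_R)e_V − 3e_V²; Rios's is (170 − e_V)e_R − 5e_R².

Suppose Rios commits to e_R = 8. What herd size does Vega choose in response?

26.5

Expanding Vega's payoff: 167e_V − e_Re_V − 3e_V².
∂π/∂e_V = 167 − e_R − 6e_V = 0, so e_V = 167/6 − (1/6)e_R.
At e_R = 8: e_V = 167/6 − (1/6)·8 = 26.5.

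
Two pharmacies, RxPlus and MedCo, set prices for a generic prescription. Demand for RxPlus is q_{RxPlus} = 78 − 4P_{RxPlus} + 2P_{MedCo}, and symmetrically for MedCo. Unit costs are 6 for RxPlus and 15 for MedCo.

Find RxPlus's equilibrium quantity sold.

48.8

RxPlus's profit: π = (P_{RxPlus} − 6)(78 − 4P_{RxPlus} + 2P_{MedCo}).
∂π/∂P_{RxPlus} = 102 − 8P_{RxPlus} + 2P_{MedCo} = 0 ⇒ P_{RxPlus} = 12.75 + 0.25P_{MedCo}.
Similarly P_{MedCo} = 17.25 + 0.25P_{RxPlus}.
Plugging P_{MedCo} into RxPlus's best response: P_{RxPlus} = 12.75 + 0.25(17.25 + 0.25P_{RxPlus}) ⇒ 0.9375P_{RxPlus} = 17.0625, so P_{RxPlus} = 18.2.
Then P_{MedCo} = 17.25 + 0.25·18.2 = 21.8.
q_{RxPlus} = 78 − 4·18.2 + 2·21.8 = 48.8.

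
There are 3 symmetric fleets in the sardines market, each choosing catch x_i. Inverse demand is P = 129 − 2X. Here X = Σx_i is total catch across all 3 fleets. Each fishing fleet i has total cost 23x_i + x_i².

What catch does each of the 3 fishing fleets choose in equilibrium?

10.6

A representative fishing fleet's profit is π_i = x_i(129 − 2X) − 23x_i − x_i², with X = x_i + Σ_{j≠i} x_j.
First-order condition: 106 − 6x_i − 2Σ_{j≠i} x_j = 0.
With identical fishing fleets, set every x_j = x: then 106 − 6x − 4x = 0, i.e. x = 106/10 = 10.6.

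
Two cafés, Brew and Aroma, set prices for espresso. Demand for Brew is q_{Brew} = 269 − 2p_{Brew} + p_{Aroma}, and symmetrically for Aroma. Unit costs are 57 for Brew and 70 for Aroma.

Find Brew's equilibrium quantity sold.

Brew's profit: π = (p_{Brew} − 57)(269 − 2p_{Brew} + p_{Aroma}).
∂π/∂p_{Brew} = 383 − 4p_{Brew} + p_{Aroma} = 0 ⇒ p_{Brew} = 95.75 + 0.25p_{Aroma}.
Similarly p_{Aroma} = 102.25 + 0.25p_{Brew}.
Plugging p_{Aroma} into Brew's best response: p_{Brew} = 95.75 + 0.25(102.25 + 0.25p_{Brew}) ⇒ 0.9375p_{Brew} = 121.3125, so p_{Brew} = 129.4.
Then p_{Aroma} = 102.25 + 0.25·129.4 = 134.6.
q_{Brew} = 269 − 2·129.4 + 134.6 = 144.8.

144.8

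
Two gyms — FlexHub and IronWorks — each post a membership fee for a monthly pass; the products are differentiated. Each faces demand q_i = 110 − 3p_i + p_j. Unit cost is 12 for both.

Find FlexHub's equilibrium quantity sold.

51.6

FlexHub's profit: π = (p_{FlexHub} − 12)(110 − 3p_{FlexHub} + p_{IronWorks}).
∂π/∂p_{FlexHub} = 146 − 6p_{FlexHub} + p_{IronWorks} = 0 ⇒ p_{FlexHub} = 73/3 + (1/6)p_{IronWorks}.
Setting p_{FlexHub} = p_{IronWorks} in the reaction function: p_{FlexHub} = 73/3 + (1/6)p_{FlexHub}, so p_{FlexHub} = (73/3) / (5/6) = 29.2.
q_{FlexHub} = 110 − 3·29.2 + 29.2 = 51.6.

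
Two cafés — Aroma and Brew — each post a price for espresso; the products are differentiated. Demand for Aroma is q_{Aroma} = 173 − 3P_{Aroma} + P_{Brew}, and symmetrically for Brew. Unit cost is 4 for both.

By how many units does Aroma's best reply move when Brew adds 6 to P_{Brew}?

Aroma's profit: π = (P_{Aroma} − 4)(173 − 3P_{Aroma} + P_{Brew}).
∂π/∂P_{Aroma} = 185 − 6P_{Aroma} + P_{Brew} = 0 ⇒ P_{Aroma} = 185/6 + (1/6)P_{Brew}.
The reaction-function slope is 1/6, so a 6-unit rise in P_{Brew} moves P_{Aroma} by 1/6 × 6 = 1. Aroma's best response rises — the actions are strategic complements.

1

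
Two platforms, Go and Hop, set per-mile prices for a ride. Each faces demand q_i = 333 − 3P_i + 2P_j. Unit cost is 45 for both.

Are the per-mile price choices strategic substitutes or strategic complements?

Go's profit: π = (P_{Go} − 45)(333 − 3P_{Go} + 2P_{Hop}).
∂π/∂P_{Go} = 468 − 6P_{Go} + 2P_{Hop} = 0 ⇒ P_{Go} = 78 + (1/3)P_{Hop}.
The best-response slope dP_{Go}/dP_{Hop} = 1/3 > 0: the reaction function is upward-sloping, so the choices are strategic complements.

strategic complements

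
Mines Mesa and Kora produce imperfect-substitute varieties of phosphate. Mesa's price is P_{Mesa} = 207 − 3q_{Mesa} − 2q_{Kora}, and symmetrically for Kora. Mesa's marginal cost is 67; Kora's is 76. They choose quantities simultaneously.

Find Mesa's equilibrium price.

Mine Mesa's profit: π = q_{Mesa}(207 − 3q_{Mesa} − 2q_{Kora}) − 67q_{Mesa}.
∂π/∂q_{Mesa} = 140 − 6q_{Mesa} − 2q_{Kora} = 0 ⇒ q_{Mesa} = 70/3 − (1/3)q_{Kora}.
Similarly q_{Kora} = 131/6 − (1/3)q_{Mesa}.
Substituting the second reaction function into the first: q_{Mesa} = 70/3 − (1/3)(131/6 − (1/3)q_{Mesa}), which gives (8/9)q_{Mesa} = 289/18 ⇒ q_{Mesa} = 18.0625.
Then q_{Kora} = 131/6 − (1/3)·18.0625 = 15.8125.
P_{Mesa} = 207 − 3·18.0625 − 2·15.8125 = 121.1875.

121.1875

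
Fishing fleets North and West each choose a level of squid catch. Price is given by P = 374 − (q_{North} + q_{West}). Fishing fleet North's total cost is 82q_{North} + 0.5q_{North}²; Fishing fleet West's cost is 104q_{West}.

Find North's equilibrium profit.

Fishing fleet North's profit: π = q_{North}(374 − (q_{North} + q_{West})) − 82q_{North} − 0.5q_{North}².
∂π/∂q_{North} = 292 − 3q_{North} − q_{West} = 0, so q_{North} = 292/3 − (1/3)q_{West}.
For West: ∂π/∂q_{West} = 270 − 2q_{West} − q_{North} = 0 ⇒ q_{West} = 135 − 0.5q_{North}.
Plugging q_{West} into North's best response: q_{North} = 292/3 − (1/3)(135 − 0.5q_{North}) ⇒ (5/6)q_{North} = 157/3, so q_{North} = 62.8.
Then q_{West} = 135 − 0.5·62.8 = 103.6.
Price P = 374 − 166.4 = 207.6.
North's profit: (207.6 − 82)·62.8 − 0.5(62.8)² = 5915.76.

5915.76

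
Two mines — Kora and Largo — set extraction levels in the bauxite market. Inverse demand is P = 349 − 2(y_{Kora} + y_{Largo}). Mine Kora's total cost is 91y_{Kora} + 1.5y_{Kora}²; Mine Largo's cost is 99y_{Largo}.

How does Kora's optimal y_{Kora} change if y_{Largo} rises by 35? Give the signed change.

-10

Mine Kora's profit: π = y_{Kora}(349 − 2(y_{Kora} + y_{Largo})) − 91y_{Kora} − 1.5y_{Kora}².
∂π/∂y_{Kora} = 258 − 7y_{Kora} − 2y_{Largo} = 0, so y_{Kora} = 258/7 − (2/7)y_{Largo}.
The reaction-function slope is −2/7, so a 35-unit rise in y_{Largo} moves y_{Kora} by −2/7 × 35 = −10. Kora's best response falls — the actions are strategic substitutes.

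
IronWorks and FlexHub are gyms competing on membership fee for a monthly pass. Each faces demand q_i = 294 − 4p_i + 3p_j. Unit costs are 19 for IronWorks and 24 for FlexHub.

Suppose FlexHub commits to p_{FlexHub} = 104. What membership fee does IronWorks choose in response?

IronWorks's profit: π = (p_{IronWorks} − 19)(294 − 4p_{IronWorks} + 3p_{FlexHub}).
∂π/∂p_{IronWorks} = 370 − 8p_{IronWorks} + 3p_{FlexHub} = 0 ⇒ p_{IronWorks} = 46.25 + 0.375p_{FlexHub}.
At p_{FlexHub} = 104: p_{IronWorks} = 46.25 + 0.375·104 = 85.25.

85.25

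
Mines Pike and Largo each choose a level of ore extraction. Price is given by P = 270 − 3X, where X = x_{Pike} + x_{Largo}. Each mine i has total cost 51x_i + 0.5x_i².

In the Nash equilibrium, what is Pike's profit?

1678.635

Mine Pike's profit: π = x_{Pike}(270 − 3(x_{Pike} + x_{Largo})) − 51x_{Pike} − 0.5x_{Pike}².
∂π/∂x_{Pike} = 219 − 7x_{Pike} − 3x_{Largo} = 0, so x_{Pike} = 219/7 − (3/7)x_{Largo}.
Setting x_{Pike} = x_{Largo} in the reaction function: x_{Pike} = 219/7 − (3/7)x_{Pike}, so x_{Pike} = (219/7) / (10/7) = 21.9.
Price P = 270 − 3·43.8 = 138.6.
Pike's profit: (138.6 − 51)·21.9 − 0.5(21.9)² = 1678.635.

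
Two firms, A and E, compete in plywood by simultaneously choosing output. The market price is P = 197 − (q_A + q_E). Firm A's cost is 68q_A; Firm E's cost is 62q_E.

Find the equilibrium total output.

88

Firm A's profit: π = q_A(197 − (q_A + q_E)) − 68q_A.
∂π/∂q_A = 129 − 2q_A − q_E = 0, so q_A = 64.5 − 0.5q_E.
By the same steps for E: q_E = 67.5 − 0.5q_A.
Plugging q_E into A's best response: q_A = 64.5 − 0.5(67.5 − 0.5q_A) ⇒ 0.75q_A = 30.75, so q_A = 41.
Then q_E = 67.5 − 0.5·41 = 47.
Total output: 41 + 47 = 88.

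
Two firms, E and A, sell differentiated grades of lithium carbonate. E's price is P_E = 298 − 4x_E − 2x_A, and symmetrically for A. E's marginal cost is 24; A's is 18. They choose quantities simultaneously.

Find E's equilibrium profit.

Firm E's profit: π = x_E(298 − 4x_E − 2x_A) − 24x_E.
∂π/∂x_E = 274 − 8x_E − 2x_A = 0 ⇒ x_E = 34.25 − 0.25x_A.
Similarly x_A = 35 − 0.25x_E.
Plugging x_A into E's best response: x_E = 34.25 − 0.25(35 − 0.25x_E) ⇒ 0.9375x_E = 25.5, so x_E = 27.2.
Then x_A = 35 − 0.25·27.2 = 28.2.
P_E = 298 − 4·27.2 − 2·28.2 = 132.8.
Profit = (132.8 − 24)·27.2 = 2959.36.

2959.36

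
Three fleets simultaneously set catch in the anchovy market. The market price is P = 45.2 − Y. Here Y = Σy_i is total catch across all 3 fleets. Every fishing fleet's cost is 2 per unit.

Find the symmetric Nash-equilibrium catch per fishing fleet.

10.8

A representative fishing fleet's profit is π_i = y_i(45.2 − Y) − 2y_i, with Y = y_i + Σ_{j≠i} y_j.
First-order condition: 43.2 − 2y_i − Σ_{j≠i} y_j = 0.
In a symmetric equilibrium every fishing fleet chooses the same y, so Σ_{j≠i} y_j = 2y. The condition becomes 43.2 − 4y = 0, giving y = 43.2/4 = 10.8.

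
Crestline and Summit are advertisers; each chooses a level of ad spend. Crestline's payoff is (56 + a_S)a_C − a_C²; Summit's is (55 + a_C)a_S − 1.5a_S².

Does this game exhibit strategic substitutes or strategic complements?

Expanding Crestline's payoff: 56a_C + a_Sa_C − a_C².
∂π/∂a_C = 56 + a_S − 2a_C = 0, so a_C = 28 + 0.5a_S.
The best-response slope da_C/da_S = 0.5 > 0: the reaction function is upward-sloping, so the choices are strategic complements.

strategic complements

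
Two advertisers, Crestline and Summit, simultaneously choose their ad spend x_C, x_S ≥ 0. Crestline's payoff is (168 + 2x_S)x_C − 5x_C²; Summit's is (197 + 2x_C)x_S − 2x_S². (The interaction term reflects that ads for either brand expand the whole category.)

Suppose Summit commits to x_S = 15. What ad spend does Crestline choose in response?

19.8

Expanding Crestline's payoff: 168x_C + 2x_Sx_C − 5x_C².
∂π/∂x_C = 168 + 2x_S − 10x_C = 0, so x_C = 16.8 + 0.2x_S.
At x_S = 15: x_C = 16.8 + 0.2·15 = 19.8.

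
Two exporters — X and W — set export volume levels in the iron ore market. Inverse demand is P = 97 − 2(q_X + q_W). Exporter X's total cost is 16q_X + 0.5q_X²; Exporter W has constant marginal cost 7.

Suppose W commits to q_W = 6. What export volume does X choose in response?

Exporter X's profit: π = q_X(97 − 2(q_X + q_W)) − 16q_X − 0.5q_X².
∂π/∂q_X = 81 − 5q_X − 2q_W = 0, so q_X = 16.2 − 0.4q_W.
At q_W = 6: q_X = 16.2 − 0.4·6 = 13.8.

13.8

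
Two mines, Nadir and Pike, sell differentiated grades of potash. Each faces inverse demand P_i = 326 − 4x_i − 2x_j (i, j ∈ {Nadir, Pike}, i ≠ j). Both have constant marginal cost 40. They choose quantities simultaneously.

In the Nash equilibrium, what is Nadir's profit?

3271.84

Mine Nadir's profit: π = x_{Nadir}(326 − 4x_{Nadir} − 2x_{Pike}) − 40x_{Nadir}.
∂π/∂x_{Nadir} = 286 − 8x_{Nadir} − 2x_{Pike} = 0 ⇒ x_{Nadir} = 35.75 − 0.25x_{Pike}.
Setting x_{Nadir} = x_{Pike} in the reaction function: x_{Nadir} = 35.75 − 0.25x_{Nadir}, so x_{Nadir} = 35.75 / 1.25 = 28.6.
P_{Nadir} = 326 − 4·28.6 − 2·28.6 = 154.4.
Profit = (154.4 − 40)·28.6 = 3271.84.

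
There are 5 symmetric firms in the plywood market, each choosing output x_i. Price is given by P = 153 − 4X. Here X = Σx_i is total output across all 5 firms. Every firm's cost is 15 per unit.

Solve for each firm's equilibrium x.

5.75

A representative firm's profit is π_i = x_i(153 − 4X) − 15x_i, with X = x_i + Σ_{j≠i} x_j.
First-order condition: 138 − 8x_i − 4Σ_{j≠i} x_j = 0.
In a symmetric equilibrium every firm chooses the same x, so Σ_{j≠i} x_j = 4x. The condition becomes 138 − 24x = 0, giving x = 138/24 = 5.75.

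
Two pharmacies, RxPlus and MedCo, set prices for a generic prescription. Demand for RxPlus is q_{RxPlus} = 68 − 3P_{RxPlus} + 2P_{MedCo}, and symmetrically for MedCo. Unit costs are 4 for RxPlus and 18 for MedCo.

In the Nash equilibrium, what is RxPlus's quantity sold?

55.875

RxPlus's profit: π = (P_{RxPlus} − 4)(68 − 3P_{RxPlus} + 2P_{MedCo}).
∂π/∂P_{RxPlus} = 80 − 6P_{RxPlus} + 2P_{MedCo} = 0 ⇒ P_{RxPlus} = 40/3 + (1/3)P_{MedCo}.
Similarly P_{MedCo} = 61/3 + (1/3)P_{RxPlus}.
Solving the two reaction functions simultaneously: (1 − (1/3)(1/3))P_{RxPlus} = 40/3 + (1/3)·(61/3), so (8/9)P_{RxPlus} = 181/9 and P_{RxPlus} = 22.625.
Then P_{MedCo} = 61/3 + (1/3)·22.625 = 27.875.
q_{RxPlus} = 68 − 3·22.625 + 2·27.875 = 55.875.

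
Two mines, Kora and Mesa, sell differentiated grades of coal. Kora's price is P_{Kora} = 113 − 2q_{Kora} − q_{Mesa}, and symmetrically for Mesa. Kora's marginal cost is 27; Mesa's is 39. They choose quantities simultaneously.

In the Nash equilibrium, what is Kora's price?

Mine Kora's profit: π = q_{Kora}(113 − 2q_{Kora} − q_{Mesa}) − 27q_{Kora}.
∂π/∂q_{Kora} = 86 − 4q_{Kora} − q_{Mesa} = 0 ⇒ q_{Kora} = 21.5 − 0.25q_{Mesa}.
Similarly q_{Mesa} = 18.5 − 0.25q_{Kora}.
Solving the two reaction functions simultaneously: (1 − (−0.25)(−0.25))q_{Kora} = 21.5 − 0.25·18.5, so 0.9375q_{Kora} = 16.875 and q_{Kora} = 18.
Then q_{Mesa} = 18.5 − 0.25·18 = 14.
P_{Kora} = 113 − 2·18 − 14 = 63.

63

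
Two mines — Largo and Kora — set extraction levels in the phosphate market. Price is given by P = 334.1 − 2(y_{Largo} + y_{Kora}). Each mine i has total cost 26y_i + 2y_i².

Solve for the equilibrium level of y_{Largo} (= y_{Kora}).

Mine Largo's profit: π = y_{Largo}(334.1 − 2(y_{Largo} + y_{Kora})) − 26y_{Largo} − 2y_{Largo}².
∂π/∂y_{Largo} = 308.1 − 8y_{Largo} − 2y_{Kora} = 0, so y_{Largo} = 38.5125 − 0.25y_{Kora}.
Setting y_{Largo} = y_{Kora} in the reaction function: y_{Largo} = 38.5125 − 0.25y_{Largo}, so y_{Largo} = 38.5125 / 1.25 = 30.81.

30.81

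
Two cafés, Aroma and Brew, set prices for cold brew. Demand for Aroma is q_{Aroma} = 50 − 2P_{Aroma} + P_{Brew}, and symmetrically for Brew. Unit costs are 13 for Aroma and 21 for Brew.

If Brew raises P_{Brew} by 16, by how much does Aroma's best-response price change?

4

Aroma's profit: π = (P_{Aroma} − 13)(50 − 2P_{Aroma} + P_{Brew}).
∂π/∂P_{Aroma} = 76 − 4P_{Aroma} + P_{Brew} = 0 ⇒ P_{Aroma} = 19 + 0.25P_{Brew}.
The reaction-function slope is 0.25, so a 16-unit rise in P_{Brew} moves P_{Aroma} by 0.25 × 16 = 4. Aroma's best response rises — the actions are strategic complements.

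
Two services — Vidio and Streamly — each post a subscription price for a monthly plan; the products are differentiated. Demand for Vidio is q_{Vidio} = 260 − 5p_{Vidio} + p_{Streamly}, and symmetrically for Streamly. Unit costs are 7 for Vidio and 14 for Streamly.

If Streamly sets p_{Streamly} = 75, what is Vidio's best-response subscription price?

Vidio's profit: π = (p_{Vidio} − 7)(260 − 5p_{Vidio} + p_{Streamly}).
∂π/∂p_{Vidio} = 295 − 10p_{Vidio} + p_{Streamly} = 0 ⇒ p_{Vidio} = 29.5 + 0.1p_{Streamly}.
At p_{Streamly} = 75: p_{Vidio} = 29.5 + 0.1·75 = 37.

37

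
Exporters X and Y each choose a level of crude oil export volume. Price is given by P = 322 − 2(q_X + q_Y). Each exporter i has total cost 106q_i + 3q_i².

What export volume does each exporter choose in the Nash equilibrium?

18

Exporter X's profit: π = q_X(322 − 2(q_X + q_Y)) − 106q_X − 3q_X².
∂π/∂q_X = 216 − 10q_X − 2q_Y = 0, so q_X = 21.6 − 0.2q_Y.
By symmetry q_Y = q_X; substituting into the reaction function, 1.2q_X = 21.6 and q_X = 18.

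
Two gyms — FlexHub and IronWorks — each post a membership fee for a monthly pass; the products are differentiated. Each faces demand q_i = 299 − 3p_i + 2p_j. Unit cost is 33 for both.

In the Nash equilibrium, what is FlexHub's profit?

13266.75

FlexHub's profit: π = (p_{FlexHub} − 33)(299 − 3p_{FlexHub} + 2p_{IronWorks}).
∂π/∂p_{FlexHub} = 398 − 6p_{FlexHub} + 2p_{IronWorks} = 0 ⇒ p_{FlexHub} = 199/3 + (1/3)p_{IronWorks}.
The game is symmetric, so in equilibrium p_{IronWorks} = p_{FlexHub}: the reaction function gives (2/3)p_{FlexHub} = 199/3, hence p_{FlexHub} = 99.5.
q_{FlexHub} = 299 − 3·99.5 + 2·99.5 = 199.5.
Profit = (99.5 − 33)·199.5 = 13266.75.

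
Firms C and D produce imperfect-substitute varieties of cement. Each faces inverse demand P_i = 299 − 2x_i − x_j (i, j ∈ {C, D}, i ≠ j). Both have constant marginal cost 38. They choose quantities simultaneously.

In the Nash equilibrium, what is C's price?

Firm C's profit: π = x_C(299 − 2x_C − x_D) − 38x_C.
∂π/∂x_C = 261 − 4x_C − x_D = 0 ⇒ x_C = 65.25 − 0.25x_D.
The game is symmetric, so in equilibrium x_D = x_C: the reaction function gives 1.25x_C = 65.25, hence x_C = 52.2.
P_C = 299 − 2·52.2 − 52.2 = 142.4.

142.4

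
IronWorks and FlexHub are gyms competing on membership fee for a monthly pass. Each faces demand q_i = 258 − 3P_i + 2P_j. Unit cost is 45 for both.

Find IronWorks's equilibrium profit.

IronWorks's profit: π = (P_{IronWorks} − 45)(258 − 3P_{IronWorks} + 2P_{FlexHub}).
∂π/∂P_{IronWorks} = 393 − 6P_{IronWorks} + 2P_{FlexHub} = 0 ⇒ P_{IronWorks} = 65.5 + (1/3)P_{FlexHub}.
The game is symmetric, so in equilibrium P_{FlexHub} = P_{IronWorks}: the reaction function gives (2/3)P_{IronWorks} = 65.5, hence P_{IronWorks} = 98.25.
q_{IronWorks} = 258 − 3·98.25 + 2·98.25 = 159.75.
Profit = (98.25 − 45)·159.75 = 8506.6875.

8506.6875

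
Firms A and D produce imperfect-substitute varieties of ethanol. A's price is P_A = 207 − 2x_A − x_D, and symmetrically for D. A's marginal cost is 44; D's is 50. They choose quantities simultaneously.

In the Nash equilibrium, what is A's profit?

Firm A's profit: π = x_A(207 − 2x_A − x_D) − 44x_A.
∂π/∂x_A = 163 − 4x_A − x_D = 0 ⇒ x_A = 40.75 − 0.25x_D.
Similarly x_D = 39.25 − 0.25x_A.
Plugging x_D into A's best response: x_A = 40.75 − 0.25(39.25 − 0.25x_A) ⇒ 0.9375x_A = 30.9375, so x_A = 33.
Then x_D = 39.25 − 0.25·33 = 31.
P_A = 207 − 2·33 − 31 = 110.
Profit = (110 − 44)·33 = 2178.

2178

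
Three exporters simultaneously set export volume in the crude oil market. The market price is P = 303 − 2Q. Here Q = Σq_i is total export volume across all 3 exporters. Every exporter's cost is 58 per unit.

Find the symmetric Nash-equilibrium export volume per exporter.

A representative exporter's profit is π_i = q_i(303 − 2Q) − 58q_i, with Q = q_i + Σ_{j≠i} q_j.
First-order condition: 245 − 4q_i − 2Σ_{j≠i} q_j = 0.
In a symmetric equilibrium every exporter chooses the same q, so Σ_{j≠i} q_j = 2q. The condition becomes 245 − 8q = 0, giving q = 245/8 = 30.625.

30.625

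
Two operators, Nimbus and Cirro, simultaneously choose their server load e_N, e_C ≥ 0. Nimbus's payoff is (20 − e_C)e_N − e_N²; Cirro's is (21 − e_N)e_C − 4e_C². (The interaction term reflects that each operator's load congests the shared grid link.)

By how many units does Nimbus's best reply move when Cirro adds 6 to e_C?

Expanding Nimbus's payoff: 20e_N − e_Ce_N − e_N².
∂π/∂e_N = 20 − e_C − 2e_N = 0, so e_N = 10 − 0.5e_C.
The reaction-function slope is −0.5, so a 6-unit rise in e_C moves e_N by −0.5 × 6 = −3. Nimbus's best response falls — the actions are strategic substitutes.

-3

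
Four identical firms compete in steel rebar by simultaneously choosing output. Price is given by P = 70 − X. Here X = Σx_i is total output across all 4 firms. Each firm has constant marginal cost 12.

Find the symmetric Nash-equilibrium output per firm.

A representative firm's profit is π_i = x_i(70 − X) − 12x_i, with X = x_i + Σ_{j≠i} x_j.
First-order condition: 58 − 2x_i − Σ_{j≠i} x_j = 0.
In a symmetric equilibrium every firm chooses the same x, so Σ_{j≠i} x_j = 3x. The condition becomes 58 − 5x = 0, giving x = 58/5 = 11.6.

11.6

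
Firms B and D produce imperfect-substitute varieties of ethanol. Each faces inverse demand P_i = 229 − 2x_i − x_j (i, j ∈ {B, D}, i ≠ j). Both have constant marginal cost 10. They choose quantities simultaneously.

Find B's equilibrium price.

Firm B's profit: π = x_B(229 − 2x_B − x_D) − 10x_B.
∂π/∂x_B = 219 − 4x_B − x_D = 0 ⇒ x_B = 54.75 − 0.25x_D.
Setting x_B = x_D in the reaction function: x_B = 54.75 − 0.25x_B, so x_B = 54.75 / 1.25 = 43.8.
P_B = 229 − 2·43.8 − 43.8 = 97.6.

97.6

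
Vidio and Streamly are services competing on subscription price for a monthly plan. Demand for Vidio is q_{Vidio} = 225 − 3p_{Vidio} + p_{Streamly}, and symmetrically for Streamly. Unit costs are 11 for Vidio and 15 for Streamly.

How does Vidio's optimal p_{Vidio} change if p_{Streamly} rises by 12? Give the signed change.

Vidio's profit: π = (p_{Vidio} − 11)(225 − 3p_{Vidio} + p_{Streamly}).
∂π/∂p_{Vidio} = 258 − 6p_{Vidio} + p_{Streamly} = 0 ⇒ p_{Vidio} = 43 + (1/6)p_{Streamly}.
The reaction-function slope is 1/6, so a 12-unit rise in p_{Streamly} moves p_{Vidio} by 1/6 × 12 = 2. Vidio's best response rises — the actions are strategic complements.

2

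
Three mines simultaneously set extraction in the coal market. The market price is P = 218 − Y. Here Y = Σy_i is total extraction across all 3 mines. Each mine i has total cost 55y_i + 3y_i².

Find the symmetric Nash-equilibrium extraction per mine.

A representative mine's profit is π_i = y_i(218 − Y) − 55y_i − 3y_i², with Y = y_i + Σ_{j≠i} y_j.
First-order condition: 163 − 8y_i − Σ_{j≠i} y_j = 0.
Imposing symmetry (y_j = y for all j) turns Σ_{j≠i} y_j into 2y, so 163 = 10y and y = 16.3.

16.3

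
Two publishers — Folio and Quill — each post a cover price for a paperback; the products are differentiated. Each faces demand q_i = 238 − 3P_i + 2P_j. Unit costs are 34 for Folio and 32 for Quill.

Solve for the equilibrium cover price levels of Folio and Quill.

84.625, 83.875

Folio's profit: π = (P_{Folio} − 34)(238 − 3P_{Folio} + 2P_{Quill}).
∂π/∂P_{Folio} = 340 − 6P_{Folio} + 2P_{Quill} = 0 ⇒ P_{Folio} = 170/3 + (1/3)P_{Quill}.
Similarly P_{Quill} = 167/3 + (1/3)P_{Folio}.
Substituting the second reaction function into the first: P_{Folio} = 170/3 + (1/3)(167/3 + (1/3)P_{Folio}), which gives (8/9)P_{Folio} = 677/9 ⇒ P_{Folio} = 84.625.
Then P_{Quill} = 167/3 + (1/3)·84.625 = 83.875.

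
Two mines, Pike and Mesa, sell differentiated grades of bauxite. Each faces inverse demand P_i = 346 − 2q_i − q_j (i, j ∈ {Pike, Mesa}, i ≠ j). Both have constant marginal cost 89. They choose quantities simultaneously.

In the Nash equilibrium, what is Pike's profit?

5283.92

Mine Pike's profit: π = q_{Pike}(346 − 2q_{Pike} − q_{Mesa}) − 89q_{Pike}.
∂π/∂q_{Pike} = 257 − 4q_{Pike} − q_{Mesa} = 0 ⇒ q_{Pike} = 64.25 − 0.25q_{Mesa}.
The game is symmetric, so in equilibrium q_{Mesa} = q_{Pike}: the reaction function gives 1.25q_{Pike} = 64.25, hence q_{Pike} = 51.4.
P_{Pike} = 346 − 2·51.4 − 51.4 = 191.8.
Profit = (191.8 − 89)·51.4 = 5283.92.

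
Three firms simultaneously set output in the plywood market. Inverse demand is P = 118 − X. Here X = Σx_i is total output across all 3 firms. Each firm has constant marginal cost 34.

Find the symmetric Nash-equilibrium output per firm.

A representative firm's profit is π_i = x_i(118 − X) − 34x_i, with X = x_i + Σ_{j≠i} x_j.
First-order condition: 84 − 2x_i − Σ_{j≠i} x_j = 0.
With identical firms, set every x_j = x: then 84 − 2x − 2x = 0, i.e. x = 84/4 = 21.

21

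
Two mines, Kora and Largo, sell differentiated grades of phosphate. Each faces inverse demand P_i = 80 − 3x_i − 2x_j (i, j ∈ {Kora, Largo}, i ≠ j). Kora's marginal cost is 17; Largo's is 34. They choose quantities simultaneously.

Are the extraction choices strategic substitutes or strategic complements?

strategic substitutes

Mine Kora's profit: π = x_{Kora}(80 − 3x_{Kora} − 2x_{Largo}) − 17x_{Kora}.
∂π/∂x_{Kora} = 63 − 6x_{Kora} − 2x_{Largo} = 0 ⇒ x_{Kora} = 10.5 − (1/3)x_{Largo}.
The best-response slope dx_{Kora}/dx_{Largo} = −1/3 < 0: the reaction function is downward-sloping, so the choices are strategic substitutes.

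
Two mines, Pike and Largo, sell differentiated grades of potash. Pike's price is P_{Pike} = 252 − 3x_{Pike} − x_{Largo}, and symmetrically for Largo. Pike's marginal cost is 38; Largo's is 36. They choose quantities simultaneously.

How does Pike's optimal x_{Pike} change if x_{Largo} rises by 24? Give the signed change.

-4

Mine Pike's profit: π = x_{Pike}(252 − 3x_{Pike} − x_{Largo}) − 38x_{Pike}.
∂π/∂x_{Pike} = 214 − 6x_{Pike} − x_{Largo} = 0 ⇒ x_{Pike} = 107/3 − (1/6)x_{Largo}.
The reaction-function slope is −1/6, so a 24-unit rise in x_{Largo} moves x_{Pike} by −1/6 × 24 = −4. Pike's best response falls — the actions are strategic substitutes.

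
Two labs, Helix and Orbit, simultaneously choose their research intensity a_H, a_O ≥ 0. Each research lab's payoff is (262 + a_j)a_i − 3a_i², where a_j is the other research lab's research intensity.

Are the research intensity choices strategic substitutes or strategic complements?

Helix's payoff is (262 + a_O)a_H − 3a_H².
∂π/∂a_H = 262 + a_O − 6a_H = 0, so a_H = 131/3 + (1/6)a_O.
The best-response slope da_H/da_O = 1/6 > 0: the reaction function is upward-sloping, so the choices are strategic complements.

strategic complements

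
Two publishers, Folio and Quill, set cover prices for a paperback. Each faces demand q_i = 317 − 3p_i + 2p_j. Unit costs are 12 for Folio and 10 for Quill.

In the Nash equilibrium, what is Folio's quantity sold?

Folio's profit: π = (p_{Folio} − 12)(317 − 3p_{Folio} + 2p_{Quill}).
∂π/∂p_{Folio} = 353 − 6p_{Folio} + 2p_{Quill} = 0 ⇒ p_{Folio} = 353/6 + (1/3)p_{Quill}.
Similarly p_{Quill} = 347/6 + (1/3)p_{Folio}.
Solving the two reaction functions simultaneously: (1 − (1/3)(1/3))p_{Folio} = 353/6 + (1/3)·(347/6), so (8/9)p_{Folio} = 703/9 and p_{Folio} = 87.875.
Then p_{Quill} = 347/6 + (1/3)·87.875 = 87.125.
q_{Folio} = 317 − 3·87.875 + 2·87.125 = 227.625.

227.625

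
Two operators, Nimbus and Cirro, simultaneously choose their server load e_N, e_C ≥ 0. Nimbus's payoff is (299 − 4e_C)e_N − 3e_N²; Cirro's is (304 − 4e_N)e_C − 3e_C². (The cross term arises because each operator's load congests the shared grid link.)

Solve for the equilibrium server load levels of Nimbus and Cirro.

Expanding Nimbus's payoff: 299e_N − 4e_Ce_N − 3e_N².
∂π/∂e_N = 299 − 4e_C − 6e_N = 0, so e_N = 299/6 − (2/3)e_C.
Likewise for Cirro: e_C = 152/3 − (2/3)e_N.
Solving the two reaction functions simultaneously: (1 − (−2/3)(−2/3))e_N = 299/6 − (2/3)·(152/3), so (5/9)e_N = 289/18 and e_N = 28.9.
Then e_C = 152/3 − (2/3)·28.9 = 31.4.

28.9, 31.4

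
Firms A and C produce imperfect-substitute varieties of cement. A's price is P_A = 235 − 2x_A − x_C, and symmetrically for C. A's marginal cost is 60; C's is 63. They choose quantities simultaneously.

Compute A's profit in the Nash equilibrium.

2478.08

Firm A's profit: π = x_A(235 − 2x_A − x_C) − 60x_A.
∂π/∂x_A = 175 − 4x_A − x_C = 0 ⇒ x_A = 43.75 − 0.25x_C.
Similarly x_C = 43 − 0.25x_A.
Plugging x_C into A's best response: x_A = 43.75 − 0.25(43 − 0.25x_A) ⇒ 0.9375x_A = 33, so x_A = 35.2.
Then x_C = 43 − 0.25·35.2 = 34.2.
P_A = 235 − 2·35.2 − 34.2 = 130.4.
Profit = (130.4 − 60)·35.2 = 2478.08.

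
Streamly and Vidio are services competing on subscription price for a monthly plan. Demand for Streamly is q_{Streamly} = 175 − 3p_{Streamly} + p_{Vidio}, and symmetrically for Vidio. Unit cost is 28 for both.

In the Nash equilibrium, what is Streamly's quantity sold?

71.4

Streamly's profit: π = (p_{Streamly} − 28)(175 − 3p_{Streamly} + p_{Vidio}).
∂π/∂p_{Streamly} = 259 − 6p_{Streamly} + p_{Vidio} = 0 ⇒ p_{Streamly} = 259/6 + (1/6)p_{Vidio}.
The game is symmetric, so in equilibrium p_{Vidio} = p_{Streamly}: the reaction function gives (5/6)p_{Streamly} = 259/6, hence p_{Streamly} = 51.8.
q_{Streamly} = 175 − 3·51.8 + 51.8 = 71.4.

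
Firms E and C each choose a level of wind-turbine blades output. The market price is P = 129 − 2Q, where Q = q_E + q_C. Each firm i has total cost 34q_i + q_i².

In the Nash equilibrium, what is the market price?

81.5

Firm E's profit: π = q_E(129 − 2(q_E + q_C)) − 34q_E − q_E².
∂π/∂q_E = 95 − 6q_E − 2q_C = 0, so q_E = 95/6 − (1/3)q_C.
Setting q_E = q_C in the reaction function: q_E = 95/6 − (1/3)q_E, so q_E = (95/6) / (4/3) = 11.875.
Equilibrium price: P = 129 − 2·23.75 = 81.5.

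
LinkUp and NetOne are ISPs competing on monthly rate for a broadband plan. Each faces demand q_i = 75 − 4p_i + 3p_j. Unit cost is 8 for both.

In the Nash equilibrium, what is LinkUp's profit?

718.24

LinkUp's profit: π = (p_{LinkUp} − 8)(75 − 4p_{LinkUp} + 3p_{NetOne}).
∂π/∂p_{LinkUp} = 107 − 8p_{LinkUp} + 3p_{NetOne} = 0 ⇒ p_{LinkUp} = 13.375 + 0.375p_{NetOne}.
The game is symmetric, so in equilibrium p_{NetOne} = p_{LinkUp}: the reaction function gives 0.625p_{LinkUp} = 13.375, hence p_{LinkUp} = 21.4.
q_{LinkUp} = 75 − 4·21.4 + 3·21.4 = 53.6.
Profit = (21.4 − 8)·53.6 = 718.24.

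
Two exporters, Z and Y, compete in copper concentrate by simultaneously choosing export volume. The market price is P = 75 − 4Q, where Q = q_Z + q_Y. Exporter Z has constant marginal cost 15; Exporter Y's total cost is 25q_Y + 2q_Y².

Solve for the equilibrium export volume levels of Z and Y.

6.5, 2

Exporter Z's profit: π = q_Z(75 − 4(q_Z + q_Y)) − 15q_Z.
∂π/∂q_Z = 60 − 8q_Z − 4q_Y = 0, so q_Z = 7.5 − 0.5q_Y.
For Y: ∂π/∂q_Y = 50 − 12q_Y − 4q_Z = 0 ⇒ q_Y = 25/6 − (1/3)q_Z.
Substituting the second reaction function into the first: q_Z = 7.5 − 0.5(25/6 − (1/3)q_Z), which gives (5/6)q_Z = 65/12 ⇒ q_Z = 6.5.
Then q_Y = 25/6 − (1/3)·6.5 = 2.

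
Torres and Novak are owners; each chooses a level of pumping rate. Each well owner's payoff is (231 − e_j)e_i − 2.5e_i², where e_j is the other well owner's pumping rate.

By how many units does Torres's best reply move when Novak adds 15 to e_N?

-3

Torres's payoff is (231 − e_N)e_T − 2.5e_T².
∂π/∂e_T = 231 − e_N − 5e_T = 0, so e_T = 46.2 − 0.2e_N.
The reaction-function slope is −0.2, so a 15-unit rise in e_N moves e_T by −0.2 × 15 = −3. Torres's best response falls — the actions are strategic substitutes.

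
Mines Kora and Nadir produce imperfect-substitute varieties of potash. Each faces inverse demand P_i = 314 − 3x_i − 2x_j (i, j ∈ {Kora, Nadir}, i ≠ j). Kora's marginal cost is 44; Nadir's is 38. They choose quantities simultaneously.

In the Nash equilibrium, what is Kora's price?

144.125

Mine Kora's profit: π = x_{Kora}(314 − 3x_{Kora} − 2x_{Nadir}) − 44x_{Kora}.
∂π/∂x_{Kora} = 270 − 6x_{Kora} − 2x_{Nadir} = 0 ⇒ x_{Kora} = 45 − (1/3)x_{Nadir}.
Similarly x_{Nadir} = 46 − (1/3)x_{Kora}.
Plugging x_{Nadir} into Kora's best response: x_{Kora} = 45 − (1/3)(46 − (1/3)x_{Kora}) ⇒ (8/9)x_{Kora} = 89/3, so x_{Kora} = 33.375.
Then x_{Nadir} = 46 − (1/3)·33.375 = 34.875.
P_{Kora} = 314 − 3·33.375 − 2·34.875 = 144.125.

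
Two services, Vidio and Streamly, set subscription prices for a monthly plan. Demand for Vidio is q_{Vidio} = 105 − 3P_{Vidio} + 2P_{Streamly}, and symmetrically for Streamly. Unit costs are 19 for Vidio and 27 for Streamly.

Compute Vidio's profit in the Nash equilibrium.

Vidio's profit: π = (P_{Vidio} − 19)(105 − 3P_{Vidio} + 2P_{Streamly}).
∂π/∂P_{Vidio} = 162 − 6P_{Vidio} + 2P_{Streamly} = 0 ⇒ P_{Vidio} = 27 + (1/3)P_{Streamly}.
Similarly P_{Streamly} = 31 + (1/3)P_{Vidio}.
Plugging P_{Streamly} into Vidio's best response: P_{Vidio} = 27 + (1/3)(31 + (1/3)P_{Vidio}) ⇒ (8/9)P_{Vidio} = 112/3, so P_{Vidio} = 42.
Then P_{Streamly} = 31 + (1/3)·42 = 45.
q_{Vidio} = 105 − 3·42 + 2·45 = 69.
Profit = (42 − 19)·69 = 1587.

1587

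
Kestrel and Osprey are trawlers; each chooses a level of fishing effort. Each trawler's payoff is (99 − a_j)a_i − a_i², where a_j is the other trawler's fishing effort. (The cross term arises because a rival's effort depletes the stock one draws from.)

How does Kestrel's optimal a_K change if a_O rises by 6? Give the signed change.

-3

Kestrel's payoff is (99 − a_O)a_K − a_K².
∂π/∂a_K = 99 − a_O − 2a_K = 0, so a_K = 49.5 − 0.5a_O.
The reaction-function slope is −0.5, so a 6-unit rise in a_O moves a_K by −0.5 × 6 = −3. Kestrel's best response falls — the actions are strategic substitutes.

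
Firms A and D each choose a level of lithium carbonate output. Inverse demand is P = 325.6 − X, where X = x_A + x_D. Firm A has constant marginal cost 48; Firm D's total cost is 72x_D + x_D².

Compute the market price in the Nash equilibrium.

Firm A's profit: π = x_A(325.6 − (x_A + x_D)) − 48x_A.
∂π/∂x_A = 277.6 − 2x_A − x_D = 0, so x_A = 138.8 − 0.5x_D.
For D: ∂π/∂x_D = 253.6 − 4x_D − x_A = 0 ⇒ x_D = 63.4 − 0.25x_A.
Substituting the second reaction function into the first: x_A = 138.8 − 0.5(63.4 − 0.25x_A), which gives 0.875x_A = 107.1 ⇒ x_A = 122.4.
Then x_D = 63.4 − 0.25·122.4 = 32.8.
Equilibrium price: P = 325.6 − 155.2 = 170.4.

170.4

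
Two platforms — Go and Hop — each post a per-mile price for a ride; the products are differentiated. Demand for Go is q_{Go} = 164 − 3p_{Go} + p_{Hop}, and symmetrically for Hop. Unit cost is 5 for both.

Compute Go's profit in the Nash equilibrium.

Go's profit: π = (p_{Go} − 5)(164 − 3p_{Go} + p_{Hop}).
∂π/∂p_{Go} = 179 − 6p_{Go} + p_{Hop} = 0 ⇒ p_{Go} = 179/6 + (1/6)p_{Hop}.
The game is symmetric, so in equilibrium p_{Hop} = p_{Go}: the reaction function gives (5/6)p_{Go} = 179/6, hence p_{Go} = 35.8.
q_{Go} = 164 − 3·35.8 + 35.8 = 92.4.
Profit = (35.8 − 5)·92.4 = 2845.92.

2845.92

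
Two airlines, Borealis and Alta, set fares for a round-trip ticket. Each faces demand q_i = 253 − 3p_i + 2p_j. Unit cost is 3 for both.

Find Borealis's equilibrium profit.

Borealis's profit: π = (p_{Borealis} − 3)(253 − 3p_{Borealis} + 2p_{Alta}).
∂π/∂p_{Borealis} = 262 − 6p_{Borealis} + 2p_{Alta} = 0 ⇒ p_{Borealis} = 131/3 + (1/3)p_{Alta}.
By symmetry p_{Alta} = p_{Borealis}; substituting into the reaction function, (2/3)p_{Borealis} = 131/3 and p_{Borealis} = 65.5.
q_{Borealis} = 253 − 3·65.5 + 2·65.5 = 187.5.
Profit = (65.5 − 3)·187.5 = 11718.75.

11718.75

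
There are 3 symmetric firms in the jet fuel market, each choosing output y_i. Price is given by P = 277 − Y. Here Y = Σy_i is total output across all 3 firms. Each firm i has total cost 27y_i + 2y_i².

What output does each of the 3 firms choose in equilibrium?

A representative firm's profit is π_i = y_i(277 − Y) − 27y_i − 2y_i², with Y = y_i + Σ_{j≠i} y_j.
First-order condition: 250 − 6y_i − Σ_{j≠i} y_j = 0.
Imposing symmetry (y_j = y for all j) turns Σ_{j≠i} y_j into 2y, so 250 = 8y and y = 31.25.

31.25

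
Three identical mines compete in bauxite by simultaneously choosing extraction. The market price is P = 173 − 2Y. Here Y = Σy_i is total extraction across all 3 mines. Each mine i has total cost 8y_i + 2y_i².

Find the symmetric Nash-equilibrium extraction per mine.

13.75

A representative mine's profit is π_i = y_i(173 − 2Y) − 8y_i − 2y_i², with Y = y_i + Σ_{j≠i} y_j.
First-order condition: 165 − 8y_i − 2Σ_{j≠i} y_j = 0.
With identical mines, set every y_j = y: then 165 − 8y − 4y = 0, i.e. y = 165/12 = 13.75.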